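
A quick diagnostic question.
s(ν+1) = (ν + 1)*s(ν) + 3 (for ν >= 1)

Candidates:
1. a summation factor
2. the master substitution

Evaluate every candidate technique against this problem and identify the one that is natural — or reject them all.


Best approach: a summation factor — first-order linear but the coefficient ν + 1 moves with the index — divide by the cumulative product and telescope.
- a summation factor: applies; the problem has the shape this method handles.
- the master substitution — the recursive argument is a shift of the index, not a fixed fraction of it.


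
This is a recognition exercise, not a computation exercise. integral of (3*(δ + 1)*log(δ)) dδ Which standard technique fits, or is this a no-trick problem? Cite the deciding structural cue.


Verdict: integration by parts — a polynomial next to log(δ): integrate the polynomial, differentiate the log, and the integral simplifies in one pass.


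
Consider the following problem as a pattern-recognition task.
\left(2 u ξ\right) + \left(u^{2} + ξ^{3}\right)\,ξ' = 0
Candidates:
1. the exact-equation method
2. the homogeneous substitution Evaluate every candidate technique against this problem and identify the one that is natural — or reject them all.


Best approach: the exact-equation method — the cross partial derivatives of 2 u ξ and u^{2} + ξ^{3} agree, so the left side is the total differential of one potential in u and ξ.
- the exact-equation method: applies; the problem has the shape this method handles.
- the homogeneous substitution — rescaling both variables together changes the slope, so no ratio substitution collapses it.


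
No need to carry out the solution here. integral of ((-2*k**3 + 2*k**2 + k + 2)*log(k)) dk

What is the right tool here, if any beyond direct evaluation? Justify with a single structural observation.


Verdict: integration by parts — a polynomial next to log(k): integrate the polynomial, differentiate the log, and the integral simplifies in one pass.


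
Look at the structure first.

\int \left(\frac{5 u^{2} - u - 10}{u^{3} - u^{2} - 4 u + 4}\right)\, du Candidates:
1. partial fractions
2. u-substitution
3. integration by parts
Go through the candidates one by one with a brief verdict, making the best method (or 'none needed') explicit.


Diagnosis: partial fractions — the denominator u^{3} - u^{2} - 4 u + 4 factors, so the quotient decomposes into elementary partial fractions term by term.
- partial fractions: applies; the problem has the shape this method handles.
- u-substitution: no subexpression of the integrand serves as a whole-integral substitution inner — individual terms may offer their own, but none carries its derivative as a factor of the full integrand; a working change of variable would have to be constructed from outside the expression.
- integration by parts: there is no nonconstant-polynomial-times-kernel split with an exp, sine, cosine (degree-1 argument), or logarithm partner.


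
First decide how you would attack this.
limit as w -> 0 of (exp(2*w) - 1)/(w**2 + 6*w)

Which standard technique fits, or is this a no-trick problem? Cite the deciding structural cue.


Diagnosis: l'Hôpital's rule (0/0) — both numerator and denominator vanish at 0: the genuine 0/0 indeterminate that l'Hôpital exists for. Known elementary limits would finish this too — the rule just bypasses the case analysis.


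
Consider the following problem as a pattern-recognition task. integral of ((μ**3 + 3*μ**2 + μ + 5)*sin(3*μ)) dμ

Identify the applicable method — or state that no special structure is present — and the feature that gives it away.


Method: integration by parts — a polynomial factor μ**3 + 3*μ**2 + μ + 5 multiplies sin(3*μ); differentiating μ**3 + 3*μ**2 + μ + 5 lowers its degree while sin(3*μ) integrates cleanly, so parts wins.


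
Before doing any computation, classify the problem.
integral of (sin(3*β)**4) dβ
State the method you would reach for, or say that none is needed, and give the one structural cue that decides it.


Best approach: a trigonometric identity — sin(3*β)**4 carries an even exponent — trade it for double-angle cosines before integrating.


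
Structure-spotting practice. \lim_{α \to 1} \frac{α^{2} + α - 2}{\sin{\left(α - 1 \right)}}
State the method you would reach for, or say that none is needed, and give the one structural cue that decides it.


Diagnosis: l'Hôpital's rule (0/0) — plug in 1: top and bottom both hit zero, so differentiate each and retry. One could equally expand both pieces locally and compare leading terms; the rule does that in one stroke.


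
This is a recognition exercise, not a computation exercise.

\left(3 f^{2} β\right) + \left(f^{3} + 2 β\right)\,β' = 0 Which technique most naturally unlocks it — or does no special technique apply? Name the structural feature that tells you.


Verdict: the exact-equation method — the mixed-partials test passes for 3 f^{2} β and f^{3} + 2 β, so a potential function exists as presented.


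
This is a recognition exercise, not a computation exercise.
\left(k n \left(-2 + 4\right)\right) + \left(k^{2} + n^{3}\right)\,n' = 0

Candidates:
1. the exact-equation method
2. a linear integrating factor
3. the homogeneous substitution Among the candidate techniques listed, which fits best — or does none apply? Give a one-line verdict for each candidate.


Technique: the exact-equation method — because the two cross partials coincide, the form is conservative as written — recover its potential in (k, n).
- the exact-equation method: applies; the problem has the shape this method handles.
- a linear integrating factor — the unknown enters nonlinearly (through a power, a denominator, or a transcendental function), which the linear integrating-factor recipe cannot absorb as-is — any repair would come from a preliminary substitution, not the factor.
- the homogeneous substitution — the slope changes under joint rescaling, failing the degree-zero test.


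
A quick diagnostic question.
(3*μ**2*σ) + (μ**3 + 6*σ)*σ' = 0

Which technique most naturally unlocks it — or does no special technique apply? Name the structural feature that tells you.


Method: the exact-equation method — the cross partial derivatives of 3*μ**2*σ and μ**3 + 6*σ agree, so the left side is the total differential of one potential in μ and σ.


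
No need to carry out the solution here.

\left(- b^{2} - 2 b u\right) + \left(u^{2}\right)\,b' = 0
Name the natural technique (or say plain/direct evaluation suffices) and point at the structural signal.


Method: the homogeneous substitution — the slope's numerator and denominator have matching total degree, so it depends only on b/u and the ratio substitution collapses it. Rearranged, this also fits the Bernoulli template directly; the homogeneous substitution reads the structure without the rearrangement.


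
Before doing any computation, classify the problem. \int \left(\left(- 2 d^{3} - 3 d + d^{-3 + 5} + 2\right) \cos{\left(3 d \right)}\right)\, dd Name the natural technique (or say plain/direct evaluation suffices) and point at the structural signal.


Best approach: integration by parts — differentiate (- 2 d^{3} - 3 d + d^{-3 + 5} + 2), integrate \cos{\left(3 d \right)}: each pass lowers the polynomial degree, so parts terminates.


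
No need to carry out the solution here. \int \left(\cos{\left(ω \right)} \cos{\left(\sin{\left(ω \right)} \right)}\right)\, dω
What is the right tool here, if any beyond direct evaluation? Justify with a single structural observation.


Diagnosis: u-substitution — everything non-trivial happens through the inner expression \sin{\left(ω \right)}, and its derivative accounts for the remaining factor up to a constant, so set u = \sin{\left(ω \right)}.


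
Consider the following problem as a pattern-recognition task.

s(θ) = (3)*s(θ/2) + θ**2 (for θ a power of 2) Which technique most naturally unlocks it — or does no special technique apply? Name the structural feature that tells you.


Technique: the master substitution — the argument shrinks by the factor 2, so measure the index on a logarithmic scale and the recursion becomes a shift.


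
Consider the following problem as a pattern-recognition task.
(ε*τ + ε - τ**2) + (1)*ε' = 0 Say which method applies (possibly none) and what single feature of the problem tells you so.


Technique: a linear integrating factor — linear in the unknown with genuine forcing: multiply through by the exponential of the integrated coefficient and the left side closes into one derivative.


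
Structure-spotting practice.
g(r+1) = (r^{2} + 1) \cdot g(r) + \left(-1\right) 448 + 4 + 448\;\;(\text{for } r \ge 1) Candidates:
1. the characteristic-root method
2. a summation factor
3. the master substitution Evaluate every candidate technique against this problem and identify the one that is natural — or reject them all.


Verdict: a summation factor — one-term recursion with variable weight r^{2} + 1 is solved by product normalization, not by root-finding.
- the characteristic-root method: the coefficients vary with the index, breaking the constant-coefficient structure the method needs.
- a summation factor: applies; the problem has the shape this method handles.
- the master substitution — with no divided-index recursive call, reindexing by powers of a base buys nothing.


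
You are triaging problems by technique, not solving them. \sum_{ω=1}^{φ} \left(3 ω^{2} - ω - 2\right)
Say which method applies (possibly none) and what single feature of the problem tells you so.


Technique: no special technique — the sum is polynomial through and through; closed forms for each power of ω finish it directly.


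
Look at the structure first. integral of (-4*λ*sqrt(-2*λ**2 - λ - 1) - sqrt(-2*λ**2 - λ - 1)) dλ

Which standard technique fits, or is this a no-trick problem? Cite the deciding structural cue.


Method: u-substitution — collected, the integrand has one factor that is, up to a constant, the derivative of an inner expression the rest depends on — substitute for that inner expression.


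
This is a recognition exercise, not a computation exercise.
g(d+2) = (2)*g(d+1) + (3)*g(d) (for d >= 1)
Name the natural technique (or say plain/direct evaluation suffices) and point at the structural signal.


Verdict: the characteristic-root method — linear, homogeneous, constant coefficients: solutions of the form r^d exist — find the roots of the characteristic polynomial.


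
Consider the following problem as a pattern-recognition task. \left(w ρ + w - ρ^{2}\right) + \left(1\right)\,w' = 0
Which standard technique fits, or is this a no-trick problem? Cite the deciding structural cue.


Best approach: a linear integrating factor — linear in the unknown with genuine forcing: multiply through by the exponential of the integrated coefficient and the left side closes into one derivative.


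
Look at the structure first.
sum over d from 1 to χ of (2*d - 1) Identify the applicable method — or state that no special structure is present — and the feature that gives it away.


Verdict: no special technique — recognize the absence of structure: constant-multiple powers of d summed plainly, no special method required.


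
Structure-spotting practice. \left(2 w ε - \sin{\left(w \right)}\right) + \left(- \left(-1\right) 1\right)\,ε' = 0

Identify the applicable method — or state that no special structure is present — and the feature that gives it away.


Technique: a linear integrating factor — arrange it as ε' + 2 w·ε = (the forcing term) and the integrating factor does the rest.


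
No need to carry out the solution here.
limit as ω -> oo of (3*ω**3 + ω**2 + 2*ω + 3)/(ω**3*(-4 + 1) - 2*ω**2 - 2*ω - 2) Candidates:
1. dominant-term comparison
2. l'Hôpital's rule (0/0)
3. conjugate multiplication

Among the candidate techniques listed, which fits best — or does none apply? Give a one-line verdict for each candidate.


Technique: dominant-term comparison — divide through by the highest power of ω; every lower-order term dies and the dominant terms decide the limit.
- dominant-term comparison: applies; the problem has the shape this method handles.
- l'Hôpital's rule (0/0) — no 0/0 form appears: written as one quotient, top and bottom both grow without bound, and the ratio is decided by their leading terms.
- conjugate multiplication: no difference of divergent radicals appears, so rationalizing has nothing to cancel.


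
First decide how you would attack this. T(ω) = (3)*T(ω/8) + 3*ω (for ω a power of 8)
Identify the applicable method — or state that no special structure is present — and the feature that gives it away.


Technique: the master substitution — treat m = log base 8 of ω as the new clock: one recursion step advances m by one while ω scales by 8.


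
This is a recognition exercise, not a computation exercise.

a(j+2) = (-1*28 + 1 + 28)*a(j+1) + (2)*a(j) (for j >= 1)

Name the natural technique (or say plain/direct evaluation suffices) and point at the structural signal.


Method: the characteristic-root method — shift-invariance with fixed coefficients calls for exponential trials; the characteristic polynomial finds every r^j.


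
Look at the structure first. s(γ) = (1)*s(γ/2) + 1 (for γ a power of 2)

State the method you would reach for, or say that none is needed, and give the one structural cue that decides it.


Technique: the master substitution — the argument shrinks by the factor 2, so measure the index on a logarithmic scale and the recursion becomes a shift.


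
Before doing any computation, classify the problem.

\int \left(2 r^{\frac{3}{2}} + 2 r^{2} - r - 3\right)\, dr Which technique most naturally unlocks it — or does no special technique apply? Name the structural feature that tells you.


Method: no special technique — scan for structure and find none: constant multiples of powers of r, integrate directly.


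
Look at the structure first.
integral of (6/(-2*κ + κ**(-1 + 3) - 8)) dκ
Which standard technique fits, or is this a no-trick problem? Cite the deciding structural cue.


Verdict: partial fractions — once (-2*κ + κ**(-1 + 3) - 8) is factored, each root contributes a simple-fraction term; integrate them one at a time.


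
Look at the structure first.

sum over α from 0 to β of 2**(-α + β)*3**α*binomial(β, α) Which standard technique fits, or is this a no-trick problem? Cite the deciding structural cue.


Technique: the binomial theorem — terms weighting binomial(β, α) against matched powers of 3 and 2 reassemble into (3 + 2)^β by the binomial theorem.


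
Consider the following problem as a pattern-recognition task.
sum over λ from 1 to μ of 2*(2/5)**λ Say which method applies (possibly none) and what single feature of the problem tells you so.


Method: the geometric series formula — term-over-term division gives 2/5 every time — index-free ratio, geometric sum formula applies.


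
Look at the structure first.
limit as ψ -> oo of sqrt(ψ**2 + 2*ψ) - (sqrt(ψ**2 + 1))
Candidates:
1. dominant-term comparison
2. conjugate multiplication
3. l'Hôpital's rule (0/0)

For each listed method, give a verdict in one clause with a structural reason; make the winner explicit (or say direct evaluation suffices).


Verdict: conjugate multiplication — neither sqrt(ψ**2 + 2*ψ) nor sqrt(ψ**2 + 1) converges alone, so rewrite their difference as a conjugate-rationalized quotient first.
- dominant-term comparison: no dominant-degree comparison decides it.
- conjugate multiplication — applies; the problem has the shape this method handles.
- l'Hôpital's rule (0/0): the expression is a difference driving to ∞ − ∞, not a 0/0 quotient — there is no ratio for the rule to differentiate.


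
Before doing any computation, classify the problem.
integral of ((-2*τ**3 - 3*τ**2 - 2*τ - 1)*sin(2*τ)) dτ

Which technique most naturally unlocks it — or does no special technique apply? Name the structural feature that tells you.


Verdict: integration by parts — differentiate -2*τ**3 - 3*τ**2 - 2*τ - 1, integrate sin(2*τ): each pass lowers the polynomial degree, so parts terminates.


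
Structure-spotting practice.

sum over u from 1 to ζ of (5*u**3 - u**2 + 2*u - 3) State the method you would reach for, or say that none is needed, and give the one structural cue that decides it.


Best approach: no special technique — no cancellation, no constant ratio, no binomial weights — just polynomial terms summed directly.


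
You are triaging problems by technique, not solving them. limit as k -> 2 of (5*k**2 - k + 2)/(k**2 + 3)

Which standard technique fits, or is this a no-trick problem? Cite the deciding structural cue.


Verdict: no special technique — the expression is continuous at the evaluation point — substitute directly; no indeterminate form appears.


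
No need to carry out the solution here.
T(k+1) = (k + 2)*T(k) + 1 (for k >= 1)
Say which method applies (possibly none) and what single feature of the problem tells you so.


Method: a summation factor — first-order, linear, moving coefficient k + 2: the discrete analogue of an integrating factor handles it.


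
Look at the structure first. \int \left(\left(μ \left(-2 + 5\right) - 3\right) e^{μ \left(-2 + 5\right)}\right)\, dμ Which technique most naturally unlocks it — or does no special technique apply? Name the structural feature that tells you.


Diagnosis: integration by parts — (μ \left(-2 + 5\right) - 3) dies after finitely many derivatives while e^{μ \left(-2 + 5\right)} cycles under integration — the tabular/parts setup.


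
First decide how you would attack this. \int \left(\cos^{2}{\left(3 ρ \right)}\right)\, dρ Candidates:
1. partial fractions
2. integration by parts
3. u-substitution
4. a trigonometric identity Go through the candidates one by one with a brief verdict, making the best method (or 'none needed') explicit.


Diagnosis: a trigonometric identity — \cos^{2}{\left(3 ρ \right)} calls for power reduction: rewrite via double angles before any antiderivative is attempted.
- partial fractions — the expression is not a ratio of polynomials that decomposes further.
- integration by parts — not the natural route: no polynomial-kernel product appears — a recursive parts reduction of the trigonometric product exists, but the identity rewrite is direct.
- u-substitution — no subexpression of the integrand pairs with its own derivative as a factor — individual terms may offer their own substitutions, but any change of variable covering the whole integral would have to be constructed from outside the expression.
- a trigonometric identity: yes — fits the structure here.


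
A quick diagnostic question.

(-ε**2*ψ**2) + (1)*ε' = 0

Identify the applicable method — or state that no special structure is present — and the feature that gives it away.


Diagnosis: separation of variables — solved for the derivative, the right side factors as ψ**2 times ε**2 — all ψ-dependence separates from all ε-dependence.


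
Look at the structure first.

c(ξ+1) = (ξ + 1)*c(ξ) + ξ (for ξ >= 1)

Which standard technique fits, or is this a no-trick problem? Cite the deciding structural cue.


Best approach: a summation factor — normalize by the running product of ξ + 1: the left side becomes a difference, and differences sum.


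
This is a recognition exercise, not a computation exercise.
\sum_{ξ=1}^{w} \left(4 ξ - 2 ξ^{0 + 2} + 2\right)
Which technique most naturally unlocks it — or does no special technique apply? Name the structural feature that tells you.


Method: no special technique — no ratio, no shift structure, no binomial pattern: sum the constant-multiple powers of ξ with known formulas.


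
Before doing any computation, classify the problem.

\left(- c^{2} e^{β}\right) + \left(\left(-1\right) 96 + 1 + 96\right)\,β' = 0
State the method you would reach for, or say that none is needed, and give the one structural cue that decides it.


Method: separation of variables — the derivative equals a pure function of c (namely c^{2}) times a pure function of β (namely e^{β}); divide and integrate each side.


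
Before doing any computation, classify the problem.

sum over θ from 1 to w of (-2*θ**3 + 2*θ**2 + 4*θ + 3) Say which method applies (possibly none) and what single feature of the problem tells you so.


Technique: no special technique — constant-multiple powers of θ with no cancellation partners and no common ratio — use the standard power-sum formulas.


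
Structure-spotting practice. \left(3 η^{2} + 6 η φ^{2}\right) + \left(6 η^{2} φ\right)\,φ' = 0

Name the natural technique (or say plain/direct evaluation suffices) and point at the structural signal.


Diagnosis: the exact-equation method — equality of cross partials is the green light — assemble the potential function term by term.


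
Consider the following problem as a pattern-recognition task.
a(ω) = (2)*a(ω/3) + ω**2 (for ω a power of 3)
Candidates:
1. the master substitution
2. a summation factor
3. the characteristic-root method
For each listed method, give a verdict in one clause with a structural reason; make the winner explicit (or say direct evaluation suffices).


Verdict: the master substitution — the recursive call is at index ω/3 rather than a shift, a divide-and-conquer shape — substituting ω = 3^m linearizes it.
- the master substitution: yes, a natural case for it.
- a summation factor — the recursion divides its index rather than shifting it — there is no previous-term chain for a summation factor to telescope.
- the characteristic-root method — the recursion divides its index rather than shifting it — outside the constant-shift family the root method covers.


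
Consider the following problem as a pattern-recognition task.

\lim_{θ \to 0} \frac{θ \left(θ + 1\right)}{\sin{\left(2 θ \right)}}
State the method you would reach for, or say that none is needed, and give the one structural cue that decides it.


Verdict: l'Hôpital's rule (0/0) — the 0/0 form at 0 is the signature situation for l'Hôpital's rule. A first-order expansion at the point is an equally standard path; the rule packages it.


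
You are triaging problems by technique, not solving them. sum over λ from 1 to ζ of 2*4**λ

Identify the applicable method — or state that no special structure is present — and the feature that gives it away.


Verdict: the geometric series formula — consecutive terms stand in a fixed index-free ratio — the geometric sum formula closes it.


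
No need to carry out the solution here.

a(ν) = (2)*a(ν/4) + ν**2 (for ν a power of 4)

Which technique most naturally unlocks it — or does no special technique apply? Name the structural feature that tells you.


Diagnosis: the master substitution — the index is divided (ν/4), not shifted — substitute ν = 4^m to straighten it into a shift recurrence.


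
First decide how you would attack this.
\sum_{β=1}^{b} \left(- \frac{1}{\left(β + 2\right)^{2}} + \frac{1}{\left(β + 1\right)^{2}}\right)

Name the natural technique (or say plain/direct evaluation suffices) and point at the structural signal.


Verdict: telescoping — the summand is built as \frac{1}{\left(β + 1\right)^{2}} minus its own successor — adjacent terms annihilate down the line.


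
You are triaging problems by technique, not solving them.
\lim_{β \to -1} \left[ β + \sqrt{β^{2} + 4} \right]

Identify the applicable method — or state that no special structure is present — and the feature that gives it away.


Diagnosis: no special technique — the function is continuous at -1; evaluation is itself the limit, no machinery required.


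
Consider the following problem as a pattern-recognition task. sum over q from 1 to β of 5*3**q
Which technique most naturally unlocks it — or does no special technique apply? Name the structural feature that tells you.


Best approach: the geometric series formula — term-over-term division gives 3 every time — index-free ratio, geometric sum formula applies.


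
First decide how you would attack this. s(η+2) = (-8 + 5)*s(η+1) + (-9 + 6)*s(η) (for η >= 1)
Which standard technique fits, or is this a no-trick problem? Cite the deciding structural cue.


Diagnosis: the characteristic-root method — this is the constant-coefficient homogeneous case — the whole solution in η reduces to a polynomial's roots.


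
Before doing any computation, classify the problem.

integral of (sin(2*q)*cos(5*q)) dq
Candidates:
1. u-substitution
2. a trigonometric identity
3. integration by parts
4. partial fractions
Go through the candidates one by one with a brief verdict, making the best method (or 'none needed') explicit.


Technique: a trigonometric identity — sin(2*q)*cos(5*q) mixes two frequencies; the product-to-sum identity splits it into single-frequency sinusoids.
- u-substitution — no subexpression of the integrand serves as a whole-integral substitution inner — individual terms may offer their own, but none carries its derivative as a factor of the full integrand; a working change of variable would have to be constructed from outside the expression.
- a trigonometric identity — a fit — the right tool for this form.
- integration by parts — not the fit here: there is no polynomial factor to ladder down — parts can still close the trigonometric product by recursion, though the identity rewrite is the direct route.
- partial fractions: the expression is not a ratio of polynomials that decomposes further.


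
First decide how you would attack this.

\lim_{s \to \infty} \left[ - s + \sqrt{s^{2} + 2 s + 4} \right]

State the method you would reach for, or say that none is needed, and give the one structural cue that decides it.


Method: conjugate multiplication — neither \sqrt{s^{2} + 2 s + 4} nor s converges alone, so rewrite their difference as a conjugate-rationalized quotient first.


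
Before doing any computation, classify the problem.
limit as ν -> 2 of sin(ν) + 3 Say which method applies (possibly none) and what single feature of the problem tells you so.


Diagnosis: no special technique — no zero denominators, no indeterminate clash at 2 — substitute and read off the value.


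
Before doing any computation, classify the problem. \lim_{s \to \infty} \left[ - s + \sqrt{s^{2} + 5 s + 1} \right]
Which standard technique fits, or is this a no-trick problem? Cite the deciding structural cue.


Method: conjugate multiplication — \sqrt{s^{2} + 5 s + 1} and s both blow up, but their difference is tame once the conjugate rationalizes it.


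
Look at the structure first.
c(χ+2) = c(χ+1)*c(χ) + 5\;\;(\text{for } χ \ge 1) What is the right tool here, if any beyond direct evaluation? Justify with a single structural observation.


Method: no special technique — no ansatz, no master substitution, no summation factor survives the nonlinearity here.


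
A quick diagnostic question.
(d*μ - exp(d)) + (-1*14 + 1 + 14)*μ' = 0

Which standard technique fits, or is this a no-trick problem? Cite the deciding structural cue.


Verdict: a linear integrating factor — linear in the unknown with genuine forcing: multiply through by the exponential of the integrated coefficient and the left side closes into one derivative.


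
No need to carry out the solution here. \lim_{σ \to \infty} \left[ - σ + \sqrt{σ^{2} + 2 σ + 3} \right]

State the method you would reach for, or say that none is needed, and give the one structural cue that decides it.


Technique: conjugate multiplication — both pieces blow up but their difference is finite; the conjugate trick rationalizes \sqrt{σ^{2} + 2 σ + 3} - σ.


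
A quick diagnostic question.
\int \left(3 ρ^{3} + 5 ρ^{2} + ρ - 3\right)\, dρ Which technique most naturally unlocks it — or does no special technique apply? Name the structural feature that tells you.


Diagnosis: no special technique — a term-by-term power-rule job in ρ; no substitution or rearrangement earns its keep here.


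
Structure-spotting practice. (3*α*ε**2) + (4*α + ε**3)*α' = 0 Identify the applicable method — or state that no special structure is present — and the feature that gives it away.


Verdict: the exact-equation method — the mixed-partials test passes for 3*α*ε**2 and 4*α + ε**3, so a potential function exists as presented.


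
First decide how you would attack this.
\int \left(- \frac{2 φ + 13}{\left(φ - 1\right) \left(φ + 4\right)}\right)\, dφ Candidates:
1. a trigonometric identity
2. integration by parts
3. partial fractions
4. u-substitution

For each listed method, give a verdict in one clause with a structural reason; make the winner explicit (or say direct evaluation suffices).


Verdict: partial fractions — the bottom factors while the top stays lower-degree — split into simple fractions and integrate piece by piece.
- a trigonometric identity: with no trigonometric functions present, identity rewriting has no target.
- integration by parts: the nonconstant-polynomial-times-standard-kernel pattern (an exp, sine, cosine, or logarithm partner) is absent.
- partial fractions: applies; the problem has the shape this method handles.
- u-substitution: no subexpression of the integrand serves as a whole-integral substitution inner — individual terms may offer their own, but none carries its derivative as a factor of the full integrand; a working change of variable would have to be constructed from outside the expression.


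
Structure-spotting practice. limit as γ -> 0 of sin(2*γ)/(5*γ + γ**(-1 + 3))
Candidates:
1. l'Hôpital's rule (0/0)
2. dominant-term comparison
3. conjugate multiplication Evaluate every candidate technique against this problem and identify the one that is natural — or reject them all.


Diagnosis: l'Hôpital's rule (0/0) — the 0/0 form at 0 is the signature situation for l'Hôpital's rule. A first-order expansion at the point is an equally standard path; the rule packages it.
- l'Hôpital's rule (0/0): yes, a natural case for it.
- dominant-term comparison — this is not a rational comparison of growth rates at infinity.
- conjugate multiplication — there is no infinity-minus-infinity radical difference to rationalize.


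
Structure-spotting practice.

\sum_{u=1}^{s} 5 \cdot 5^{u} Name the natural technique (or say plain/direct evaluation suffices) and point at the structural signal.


Method: the geometric series formula — consecutive terms stand in a fixed index-free ratio — the geometric sum formula closes it.


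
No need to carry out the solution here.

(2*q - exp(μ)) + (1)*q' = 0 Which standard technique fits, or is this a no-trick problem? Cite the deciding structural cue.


Method: a linear integrating factor — q appears only to the first power with coefficient 2 — the classic integrating-factor setup.


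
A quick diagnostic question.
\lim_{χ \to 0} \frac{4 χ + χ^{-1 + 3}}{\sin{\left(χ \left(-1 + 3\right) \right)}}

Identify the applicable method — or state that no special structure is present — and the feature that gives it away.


Best approach: l'Hôpital's rule (0/0) — the 0/0 form at 0 is the signature situation for l'Hôpital's rule. One could equally expand both pieces locally and compare leading terms; the rule does that in one stroke.


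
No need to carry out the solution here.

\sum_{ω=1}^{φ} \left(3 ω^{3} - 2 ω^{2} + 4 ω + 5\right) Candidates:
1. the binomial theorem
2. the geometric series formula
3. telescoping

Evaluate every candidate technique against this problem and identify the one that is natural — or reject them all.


Method: no special technique — constant-multiple powers of ω with no cancellation partners and no common ratio — use the standard power-sum formulas.
- the binomial theorem — the summand does not match any term pattern of an expanded binomial power.
- the geometric series formula: there is no constant term-to-term ratio.
- telescoping — as presented, consecutive terms share no shifted copy to cancel against — no rewrite is on display to change that.


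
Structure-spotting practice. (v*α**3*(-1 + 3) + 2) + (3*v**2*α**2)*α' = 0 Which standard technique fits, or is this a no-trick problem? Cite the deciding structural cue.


Diagnosis: the exact-equation method — equality of cross partials is the green light — assemble the potential function term by term.


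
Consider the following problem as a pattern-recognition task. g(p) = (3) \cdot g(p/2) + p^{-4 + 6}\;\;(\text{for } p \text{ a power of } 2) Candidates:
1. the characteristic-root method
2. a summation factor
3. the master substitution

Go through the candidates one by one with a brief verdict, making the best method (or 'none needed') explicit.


Verdict: the master substitution — the argument shrinks by the factor 2, so measure the index on a logarithmic scale and the recursion becomes a shift.
- the characteristic-root method — a divided-index call is not the fixed-shift linear shape that characteristic roots solve.
- a summation factor — the recursion divides its index rather than shifting it — there is no previous-term chain for a summation factor to telescope.
- the master substitution: applies; the problem has the shape this method handles.


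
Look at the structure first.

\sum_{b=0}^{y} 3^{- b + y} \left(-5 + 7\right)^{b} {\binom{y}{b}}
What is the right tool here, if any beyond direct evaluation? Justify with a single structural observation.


Technique: the binomial theorem — binomial coefficients against complementary powers of (-5 + 7) and 3: recognize the binomial expansion and resum.


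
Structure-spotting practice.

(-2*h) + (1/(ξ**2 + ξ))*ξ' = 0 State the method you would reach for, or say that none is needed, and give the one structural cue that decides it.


Technique: separation of variables — separating collects all ξ-dependence with the derivative and leaves all h-dependence opposite: variables separate. A Bernoulli rewrite would carry it as the equation stands — separating the variables needs no rearrangement either.


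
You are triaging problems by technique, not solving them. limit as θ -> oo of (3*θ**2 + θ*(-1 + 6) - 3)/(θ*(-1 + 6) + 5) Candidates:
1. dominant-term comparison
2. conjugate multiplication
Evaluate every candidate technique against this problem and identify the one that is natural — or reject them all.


Best approach: dominant-term comparison — as θ grows, only the highest-degree terms matter — compare leading terms and read the limit off.
- dominant-term comparison — applicable, and directly so.
- conjugate multiplication: rationalization has no target — no divergent radical difference appears.


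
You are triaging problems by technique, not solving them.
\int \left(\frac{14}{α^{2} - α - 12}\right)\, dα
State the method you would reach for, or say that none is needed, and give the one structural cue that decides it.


Best approach: partial fractions — once α^{2} - α - 12 is factored, each root contributes a simple-fraction term; integrate them one at a time.


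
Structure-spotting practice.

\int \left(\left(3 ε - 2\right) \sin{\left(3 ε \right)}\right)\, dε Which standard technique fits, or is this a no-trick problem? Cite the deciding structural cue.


Method: integration by parts — differentiate 3 ε - 2, integrate \sin{\left(3 ε \right)}: each pass lowers the polynomial degree, so parts terminates.


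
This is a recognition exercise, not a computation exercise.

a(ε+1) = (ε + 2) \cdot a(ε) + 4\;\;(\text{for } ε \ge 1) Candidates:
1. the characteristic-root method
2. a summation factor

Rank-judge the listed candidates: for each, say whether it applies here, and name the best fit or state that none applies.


Verdict: a summation factor — rescale the sequence by the product of the weights ε + 2 so far — the recurrence collapses to a plain running sum.
- the characteristic-root method — the coefficients vary with the index, breaking the constant-coefficient structure the method needs.
- a summation factor: applies; the problem has the shape this method handles.


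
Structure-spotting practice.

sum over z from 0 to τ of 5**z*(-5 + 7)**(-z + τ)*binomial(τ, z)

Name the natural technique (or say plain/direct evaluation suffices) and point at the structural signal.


Verdict: the binomial theorem — the binomial coefficients weight matched powers of 5 and (-5 + 7), which is exactly the expansion of a binomial power.


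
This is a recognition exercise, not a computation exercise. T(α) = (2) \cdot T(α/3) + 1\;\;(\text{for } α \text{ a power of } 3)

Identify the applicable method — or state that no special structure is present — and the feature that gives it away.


Method: the master substitution — the argument shrinks by the factor 3, so measure the index on a logarithmic scale and the recursion becomes a shift.


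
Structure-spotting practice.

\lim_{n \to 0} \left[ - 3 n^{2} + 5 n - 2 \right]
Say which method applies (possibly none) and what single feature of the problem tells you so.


Technique: no special technique — the function is continuous at 0; evaluation is itself the limit, no machinery required.


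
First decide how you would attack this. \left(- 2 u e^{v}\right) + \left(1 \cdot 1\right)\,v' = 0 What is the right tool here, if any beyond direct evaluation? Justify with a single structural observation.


Best approach: separation of variables — solved for the derivative, the right side splits multiplicatively into a function of each variable alone — divide and integrate each side.


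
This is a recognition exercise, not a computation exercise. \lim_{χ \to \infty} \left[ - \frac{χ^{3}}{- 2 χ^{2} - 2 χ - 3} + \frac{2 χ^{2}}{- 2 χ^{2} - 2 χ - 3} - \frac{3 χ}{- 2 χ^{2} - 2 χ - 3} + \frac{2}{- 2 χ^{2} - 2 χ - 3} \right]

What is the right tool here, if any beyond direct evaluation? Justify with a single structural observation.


Method: dominant-term comparison — divide through by the highest power of χ; every lower-order term dies and the dominant terms decide the limit. Differentiating the expression as a single quotient would eventually settle it as well; matching dominant growth settles it immediately.


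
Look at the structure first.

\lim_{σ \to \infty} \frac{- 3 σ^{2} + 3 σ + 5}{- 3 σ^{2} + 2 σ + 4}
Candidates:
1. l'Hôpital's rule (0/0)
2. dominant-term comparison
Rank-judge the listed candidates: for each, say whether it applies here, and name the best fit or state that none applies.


Method: dominant-term comparison — at large σ only the top-degree terms survive; compare the leading terms and the limit falls out.
- l'Hôpital's rule (0/0): as a single quotient the expression runs to ∞/∞ at the limit point — an at-infinity form of the rule would apply, though the leading-growth comparison is the direct reading.
- dominant-term comparison — applies; the problem has the shape this method handles.


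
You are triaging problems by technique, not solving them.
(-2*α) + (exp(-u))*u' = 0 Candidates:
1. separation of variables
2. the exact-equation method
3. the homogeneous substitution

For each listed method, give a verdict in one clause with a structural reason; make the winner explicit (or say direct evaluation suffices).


Verdict: separation of variables — one side of the product carries the independent variable, the other the unknown — the textbook separation shape.
- separation of variables — applicable, and directly so.
- the exact-equation method — with no real cross-dependence between the variables, the exact-equation machinery is a detour rather than the natural reading.
- the homogeneous substitution: the ratio substitution does not collapse this equation.
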